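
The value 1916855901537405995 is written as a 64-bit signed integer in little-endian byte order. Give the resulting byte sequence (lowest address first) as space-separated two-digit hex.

1916855901537405995 in hexadecimal, padded to 64 bits, is 0x1A9A0A4958BF8C2B.
Split into bytes (most-significant first): 1A 9A 0A 49 58 BF 8C 2B.
Little-endian stores the least-significant byte at the lowest address.
So at ascending addresses the bytes are 2B 8C BF 58 49 0A 9A 1A.

2B 8C BF 58 49 0A 9A 1A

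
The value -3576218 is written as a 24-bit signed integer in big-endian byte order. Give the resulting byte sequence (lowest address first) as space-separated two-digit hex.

C9 6E 66

Two's complement of -3576218 in 24 bits: 3576218 = 0x36919A; invert → 0xC96E65; add 1 → 0xC96E66.
Split into bytes (most-significant first): C9 6E 66.
In big-endian order the high byte comes first in memory.
So the memory order matches the most-significant-first order: C9 6E 66.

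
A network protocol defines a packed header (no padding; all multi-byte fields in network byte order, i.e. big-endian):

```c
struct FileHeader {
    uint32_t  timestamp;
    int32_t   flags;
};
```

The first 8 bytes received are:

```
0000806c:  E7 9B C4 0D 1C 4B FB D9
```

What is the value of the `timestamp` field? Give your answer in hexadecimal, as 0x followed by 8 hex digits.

`timestamp` is the first field, at byte offset 0, occupying 4 bytes.
Bytes at offsets 0..3: E7 9B C4 0D.
In big-endian order the high byte comes first in memory.
The bytes are already most-significant first: 0xE79BC40D.

0xE79BC40D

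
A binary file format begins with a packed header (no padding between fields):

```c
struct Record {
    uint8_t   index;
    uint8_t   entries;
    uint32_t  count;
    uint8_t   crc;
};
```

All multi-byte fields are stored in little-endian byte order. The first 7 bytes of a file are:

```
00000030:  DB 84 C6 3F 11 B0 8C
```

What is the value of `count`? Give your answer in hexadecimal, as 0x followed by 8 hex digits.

`count` follows `index` (1 B), `entries` (1 B), so it starts at offset 1 + 1 = 2 and occupies 4 bytes.
Bytes at offsets 2..5: C6 3F 11 B0.
Little-endian stores the least-significant byte at the lowest address.
Reassemble most-significant byte first: B0 11 3F C6 → 0xB0113FC6.

0xB0113FC6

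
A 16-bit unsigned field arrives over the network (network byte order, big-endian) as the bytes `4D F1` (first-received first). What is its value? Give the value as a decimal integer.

19953

In big-endian order the high byte comes first in memory.
The bytes are already most-significant first: 0x4DF1.
0x4DF1 = 19953.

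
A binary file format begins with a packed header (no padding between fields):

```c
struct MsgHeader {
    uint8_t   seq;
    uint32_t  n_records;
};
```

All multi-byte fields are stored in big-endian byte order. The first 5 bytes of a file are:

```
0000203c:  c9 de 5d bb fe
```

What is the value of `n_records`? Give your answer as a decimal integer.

`n_records` follows `seq` (1 byte), so it starts at byte offset 1 and occupies 4 bytes.
Bytes at offsets 1..4: DE 5D BB FE.
Big-endian stores the most-significant byte at the lowest address.
The bytes are already most-significant first: 0xDE5DBBFE.
0xDE5DBBFE = 3730684926.

3730684926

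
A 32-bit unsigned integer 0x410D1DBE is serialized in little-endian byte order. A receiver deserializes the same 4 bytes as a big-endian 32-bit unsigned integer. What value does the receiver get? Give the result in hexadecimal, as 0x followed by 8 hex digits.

Stored little-endian, the bytes at ascending addresses are BE 1D 0D 41.
Read back as big-endian, the last byte is least significant, giving 0xBE1D0D41.

0xBE1D0D41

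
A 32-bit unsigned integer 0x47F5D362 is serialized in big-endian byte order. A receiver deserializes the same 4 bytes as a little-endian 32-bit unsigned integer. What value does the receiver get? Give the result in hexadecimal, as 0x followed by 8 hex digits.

0x62D3F547

Stored big-endian, the bytes at ascending addresses are 47 F5 D3 62.
Read back as little-endian, the first byte is least significant, giving 0x62D3F547.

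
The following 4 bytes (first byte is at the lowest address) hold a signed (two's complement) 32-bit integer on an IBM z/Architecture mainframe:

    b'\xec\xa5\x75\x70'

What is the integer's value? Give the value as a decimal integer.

-324700816

Big-endian stores the most-significant byte at the lowest address.
The bytes are already most-significant first: 0xECA57570.
Top bit is set, so as a signed 32-bit value this is 0xECA57570 − 2^32 = -324700816.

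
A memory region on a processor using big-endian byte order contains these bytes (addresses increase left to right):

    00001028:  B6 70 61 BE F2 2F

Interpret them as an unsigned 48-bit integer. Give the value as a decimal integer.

200593792496175

In big-endian order the high byte comes first in memory.
The bytes are already most-significant first: 0xB67061BEF22F.
0xB67061BEF22F = 200593792496175.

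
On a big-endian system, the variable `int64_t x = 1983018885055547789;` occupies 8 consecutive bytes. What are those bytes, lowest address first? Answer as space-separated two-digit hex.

1B 85 19 2B 62 A0 89 8D

1983018885055547789 in hexadecimal, padded to 64 bits, is 0x1B85192B62A0898D.
Split into bytes (most-significant first): 1B 85 19 2B 62 A0 89 8D.
Big-endian: lowest address holds the most-significant byte.
So the memory order matches the most-significant-first order: 1B 85 19 2B 62 A0 89 8D.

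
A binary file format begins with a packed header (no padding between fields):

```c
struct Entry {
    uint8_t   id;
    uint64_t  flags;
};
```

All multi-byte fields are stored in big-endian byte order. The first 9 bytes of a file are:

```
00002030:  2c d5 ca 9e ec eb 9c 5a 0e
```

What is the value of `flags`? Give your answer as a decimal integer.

`flags` follows `id` (1 byte), so it starts at byte offset 1 and occupies 8 bytes.
Bytes at offsets 1..8: D5 CA 9E EC EB 9C 5A 0E.
In big-endian order the high byte comes first in memory.
The bytes are already most-significant first: 0xD5CA9EECEB9C5A0E.
0xD5CA9EECEB9C5A0E = 15405300215776565774.

15405300215776565774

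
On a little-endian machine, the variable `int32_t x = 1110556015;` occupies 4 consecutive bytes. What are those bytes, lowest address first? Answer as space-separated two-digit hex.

6F BD 31 42

1110556015 in hexadecimal, padded to 32 bits, is 0x4231BD6F.
Split into bytes (most-significant first): 42 31 BD 6F.
In little-endian order the low byte comes first in memory.
So at ascending addresses the bytes are 6F BD 31 42.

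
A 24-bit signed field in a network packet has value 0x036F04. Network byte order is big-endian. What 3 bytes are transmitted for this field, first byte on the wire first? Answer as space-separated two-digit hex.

Split into bytes (most-significant first): 03 6F 04.
In big-endian order the high byte comes first in memory.
So the memory order matches the most-significant-first order: 03 6F 04.

03 6F 04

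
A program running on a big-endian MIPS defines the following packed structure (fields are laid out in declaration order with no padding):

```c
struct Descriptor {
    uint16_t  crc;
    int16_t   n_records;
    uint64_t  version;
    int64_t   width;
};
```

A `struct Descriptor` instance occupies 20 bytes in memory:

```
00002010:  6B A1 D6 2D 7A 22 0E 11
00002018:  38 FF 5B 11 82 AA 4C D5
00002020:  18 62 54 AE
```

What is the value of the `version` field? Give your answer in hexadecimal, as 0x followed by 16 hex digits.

`version` follows `crc` (2 B), `n_records` (2 B), so it starts at offset 2 + 2 = 4 and occupies 8 bytes.
Bytes at offsets 4..11: 7A 22 0E 11 38 FF 5B 11.
Big-endian: lowest address holds the most-significant byte.
The bytes are already most-significant first: 0x7A220E1138FF5B11.

0x7A220E1138FF5B11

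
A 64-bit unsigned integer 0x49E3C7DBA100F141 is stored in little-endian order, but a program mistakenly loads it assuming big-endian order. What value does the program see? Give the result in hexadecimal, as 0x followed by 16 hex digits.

0x41F100A1DBC7E349

Stored little-endian, the bytes at ascending addresses are 41 F1 00 A1 DB C7 E3 49.
Read back as big-endian, the last byte is least significant, giving 0x41F100A1DBC7E349.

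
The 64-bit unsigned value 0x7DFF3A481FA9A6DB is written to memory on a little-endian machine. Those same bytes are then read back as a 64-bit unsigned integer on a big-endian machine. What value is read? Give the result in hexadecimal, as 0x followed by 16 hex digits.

0xDBA6A91F483AFF7D

Stored little-endian, the bytes at ascending addresses are DB A6 A9 1F 48 3A FF 7D.
Read back as big-endian, the last byte is least significant, giving 0xDBA6A91F483AFF7D.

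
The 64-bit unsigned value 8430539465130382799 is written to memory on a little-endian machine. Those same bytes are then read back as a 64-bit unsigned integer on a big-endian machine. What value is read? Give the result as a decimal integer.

8430539465130382799 in 64-bit hexadecimal is 0x74FF4AFA040215CF.
Stored little-endian, the bytes at ascending addresses are CF 15 02 04 FA 4A FF 74.
Read back as big-endian, the last byte is least significant, giving 0xCF150204FA4AFF74.
0xCF150204FA4AFF74 = 14921835160764350324.

14921835160764350324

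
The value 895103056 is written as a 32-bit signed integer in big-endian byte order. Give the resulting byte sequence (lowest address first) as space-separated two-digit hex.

35 5A 30 50

895103056 in hexadecimal, padded to 32 bits, is 0x355A3050.
Split into bytes (most-significant first): 35 5A 30 50.
Big-endian: lowest address holds the most-significant byte.
So the memory order matches the most-significant-first order: 35 5A 30 50.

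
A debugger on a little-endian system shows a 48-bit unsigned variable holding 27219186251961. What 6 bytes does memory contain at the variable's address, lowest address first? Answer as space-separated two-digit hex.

B9 78 ED 75 C1 18

27219186251961 in hexadecimal, padded to 48 bits, is 0x18C175ED78B9.
Split into bytes (most-significant first): 18 C1 75 ED 78 B9.
In little-endian order the low byte comes first in memory.
So at ascending addresses the bytes are B9 78 ED 75 C1 18.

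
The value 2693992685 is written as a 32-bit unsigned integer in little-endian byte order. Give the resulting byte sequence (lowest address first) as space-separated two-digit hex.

2693992685 in hexadecimal, padded to 32 bits, is 0xA09310ED.
Split into bytes (most-significant first): A0 93 10 ED.
Little-endian stores the least-significant byte at the lowest address.
So at ascending addresses the bytes are ED 10 93 A0.

ED 10 93 A0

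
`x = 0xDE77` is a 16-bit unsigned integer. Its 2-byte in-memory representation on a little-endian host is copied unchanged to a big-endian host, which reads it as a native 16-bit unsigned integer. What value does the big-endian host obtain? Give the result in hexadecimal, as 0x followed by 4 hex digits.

0x77DE

Stored little-endian, the bytes at ascending addresses are 77 DE.
Read back as big-endian, the last byte is least significant, giving 0x77DE.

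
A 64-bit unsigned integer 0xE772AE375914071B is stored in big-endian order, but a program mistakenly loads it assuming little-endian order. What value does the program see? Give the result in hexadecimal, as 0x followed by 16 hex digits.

Stored big-endian, the bytes at ascending addresses are E7 72 AE 37 59 14 07 1B.
Read back as little-endian, the first byte is least significant, giving 0x1B07145937AE72E7.

0x1B07145937AE72E7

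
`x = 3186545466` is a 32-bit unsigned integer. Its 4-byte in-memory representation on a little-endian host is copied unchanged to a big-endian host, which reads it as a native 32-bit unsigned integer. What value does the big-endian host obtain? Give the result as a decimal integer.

986967741

3186545466 in 32-bit hexadecimal is 0xBDEED33A.
Stored little-endian, the bytes at ascending addresses are 3A D3 EE BD.
Read back as big-endian, the last byte is least significant, giving 0x3AD3EEBD.
0x3AD3EEBD = 986967741.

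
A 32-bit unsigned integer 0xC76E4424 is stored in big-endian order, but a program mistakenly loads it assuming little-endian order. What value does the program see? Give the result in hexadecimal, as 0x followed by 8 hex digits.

Stored big-endian, the bytes at ascending addresses are C7 6E 44 24.
Read back as little-endian, the first byte is least significant, giving 0x24446EC7.

0x24446EC7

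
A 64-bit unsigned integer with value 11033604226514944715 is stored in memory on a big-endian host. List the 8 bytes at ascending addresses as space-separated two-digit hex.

99 1F 3C 95 E1 AC 02 CB

11033604226514944715 in hexadecimal, padded to 64 bits, is 0x991F3C95E1AC02CB.
Split into bytes (most-significant first): 99 1F 3C 95 E1 AC 02 CB.
In big-endian order the high byte comes first in memory.
So the memory order matches the most-significant-first order: 99 1F 3C 95 E1 AC 02 CB.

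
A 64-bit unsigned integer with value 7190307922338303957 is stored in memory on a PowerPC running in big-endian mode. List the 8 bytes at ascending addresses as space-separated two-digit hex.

63 C9 1A F5 A0 A6 CF D5

7190307922338303957 in hexadecimal, padded to 64 bits, is 0x63C91AF5A0A6CFD5.
Split into bytes (most-significant first): 63 C9 1A F5 A0 A6 CF D5.
Big-endian: lowest address holds the most-significant byte.
So the memory order matches the most-significant-first order: 63 C9 1A F5 A0 A6 CF D5.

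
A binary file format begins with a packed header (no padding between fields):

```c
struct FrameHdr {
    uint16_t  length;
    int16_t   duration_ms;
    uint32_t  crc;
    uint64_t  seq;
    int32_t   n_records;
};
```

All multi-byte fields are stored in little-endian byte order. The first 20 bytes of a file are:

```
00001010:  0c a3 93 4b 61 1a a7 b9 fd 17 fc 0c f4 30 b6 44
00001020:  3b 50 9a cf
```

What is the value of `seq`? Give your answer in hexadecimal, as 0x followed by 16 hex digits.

0x44B630F40CFC17FD

`seq` follows `length` (2 B), `duration_ms` (2 B), `crc` (4 B), so it starts at offset 2 + 2 + 4 = 8 and occupies 8 bytes.
Bytes at offsets 8..15: FD 17 FC 0C F4 30 B6 44.
In little-endian order the low byte comes first in memory.
Reassemble most-significant byte first: 44 B6 30 F4 0C FC 17 FD → 0x44B630F40CFC17FD.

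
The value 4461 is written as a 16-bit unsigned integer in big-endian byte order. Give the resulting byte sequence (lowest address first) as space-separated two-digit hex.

11 6D

4461 in hexadecimal, padded to 16 bits, is 0x116D.
Split into bytes (most-significant first): 11 6D.
Big-endian: lowest address holds the most-significant byte.
So the memory order matches the most-significant-first order: 11 6D.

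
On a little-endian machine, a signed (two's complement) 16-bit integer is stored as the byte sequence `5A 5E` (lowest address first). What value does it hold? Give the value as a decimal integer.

24154

In little-endian order the low byte comes first in memory.
Reassemble most-significant byte first: 5E 5A → 0x5E5A.
0x5E5A = 24154.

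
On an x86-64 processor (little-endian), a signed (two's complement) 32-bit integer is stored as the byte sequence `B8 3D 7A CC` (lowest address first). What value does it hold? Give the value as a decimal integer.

Little-endian: lowest address holds the least-significant byte.
Reassemble most-significant byte first: CC 7A 3D B8 → 0xCC7A3DB8.
Top bit is set, so as a signed 32-bit value this is 0xCC7A3DB8 − 2^32 = -864404040.

-864404040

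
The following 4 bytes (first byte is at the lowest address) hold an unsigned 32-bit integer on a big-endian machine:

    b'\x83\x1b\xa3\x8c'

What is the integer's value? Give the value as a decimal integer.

2199626636

Big-endian stores the most-significant byte at the lowest address.
The bytes are already most-significant first: 0x831BA38C.
0x831BA38C = 2199626636.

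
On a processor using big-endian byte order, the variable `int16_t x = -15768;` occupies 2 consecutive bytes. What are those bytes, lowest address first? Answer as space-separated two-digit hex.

Two's complement of -15768 in 16 bits: 15768 = 0x3D98; invert → 0xC267; add 1 → 0xC268.
Split into bytes (most-significant first): C2 68.
Big-endian stores the most-significant byte at the lowest address.
So the memory order matches the most-significant-first order: C2 68.

C2 68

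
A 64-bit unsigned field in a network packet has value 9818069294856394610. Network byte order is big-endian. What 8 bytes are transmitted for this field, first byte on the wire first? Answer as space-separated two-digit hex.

88 40 CA 01 5C 15 D7 72

9818069294856394610 in hexadecimal, padded to 64 bits, is 0x8840CA015C15D772.
Split into bytes (most-significant first): 88 40 CA 01 5C 15 D7 72.
Big-endian stores the most-significant byte at the lowest address.
So the memory order matches the most-significant-first order: 88 40 CA 01 5C 15 D7 72.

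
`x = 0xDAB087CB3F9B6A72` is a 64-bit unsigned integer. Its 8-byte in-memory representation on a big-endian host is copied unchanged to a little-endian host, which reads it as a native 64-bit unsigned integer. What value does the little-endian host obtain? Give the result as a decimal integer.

8244572766155026650

Stored big-endian, the bytes at ascending addresses are DA B0 87 CB 3F 9B 6A 72.
Read back as little-endian, the first byte is least significant, giving 0x726A9B3FCB87B0DA.
0x726A9B3FCB87B0DA = 8244572766155026650.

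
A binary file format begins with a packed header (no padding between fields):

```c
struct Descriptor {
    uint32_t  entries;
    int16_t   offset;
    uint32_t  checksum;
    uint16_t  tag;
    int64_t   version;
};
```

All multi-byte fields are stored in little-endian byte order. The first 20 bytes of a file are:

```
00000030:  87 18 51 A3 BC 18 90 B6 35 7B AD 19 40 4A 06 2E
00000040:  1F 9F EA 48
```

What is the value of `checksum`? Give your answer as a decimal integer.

`checksum` follows `entries` (4 B), `offset` (2 B), so it starts at offset 4 + 2 = 6 and occupies 4 bytes.
Bytes at offsets 6..9: 90 B6 35 7B.
Little-endian stores the least-significant byte at the lowest address.
Reassemble most-significant byte first: 7B 35 B6 90 → 0x7B35B690.
0x7B35B690 = 2067117712.

2067117712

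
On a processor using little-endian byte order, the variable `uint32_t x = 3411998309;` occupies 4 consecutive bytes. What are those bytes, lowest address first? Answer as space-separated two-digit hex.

65 F6 5E CB

3411998309 in hexadecimal, padded to 32 bits, is 0xCB5EF665.
Split into bytes (most-significant first): CB 5E F6 65.
Little-endian: lowest address holds the least-significant byte.
So at ascending addresses the bytes are 65 F6 5E CB.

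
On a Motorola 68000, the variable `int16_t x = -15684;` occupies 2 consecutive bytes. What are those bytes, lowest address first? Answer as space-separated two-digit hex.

C2 BC

Two's complement of -15684 in 16 bits: 15684 = 0x3D44; invert → 0xC2BB; add 1 → 0xC2BC.
Split into bytes (most-significant first): C2 BC.
In big-endian order the high byte comes first in memory.
So the memory order matches the most-significant-first order: C2 BC.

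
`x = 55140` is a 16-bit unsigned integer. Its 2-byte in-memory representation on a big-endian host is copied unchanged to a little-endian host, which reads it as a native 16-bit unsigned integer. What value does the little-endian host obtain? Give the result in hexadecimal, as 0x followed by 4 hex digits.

0x64D7

55140 in 16-bit hexadecimal is 0xD764.
Stored big-endian, the bytes at ascending addresses are D7 64.
Read back as little-endian, the first byte is least significant, giving 0x64D7.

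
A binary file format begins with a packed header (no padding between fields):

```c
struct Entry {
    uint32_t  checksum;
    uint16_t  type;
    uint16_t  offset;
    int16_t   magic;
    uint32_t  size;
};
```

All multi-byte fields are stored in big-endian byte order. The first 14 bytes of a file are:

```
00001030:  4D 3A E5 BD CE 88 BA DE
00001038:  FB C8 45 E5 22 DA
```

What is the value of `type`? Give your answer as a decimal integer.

`type` follows `checksum` (4 bytes), so it starts at byte offset 4 and occupies 2 bytes.
Bytes at offsets 4..5: CE 88.
In big-endian order the high byte comes first in memory.
The bytes are already most-significant first: 0xCE88.
0xCE88 = 52872.

52872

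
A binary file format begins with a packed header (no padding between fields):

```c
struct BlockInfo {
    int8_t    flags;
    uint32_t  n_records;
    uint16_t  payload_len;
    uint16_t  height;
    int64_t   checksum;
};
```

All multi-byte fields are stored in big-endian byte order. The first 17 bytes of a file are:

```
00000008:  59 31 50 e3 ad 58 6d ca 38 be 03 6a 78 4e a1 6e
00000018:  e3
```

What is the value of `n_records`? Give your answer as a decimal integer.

`n_records` follows `flags` (1 byte), so it starts at byte offset 1 and occupies 4 bytes.
Bytes at offsets 1..4: 31 50 E3 AD.
Big-endian: lowest address holds the most-significant byte.
The bytes are already most-significant first: 0x3150E3AD.
0x3150E3AD = 827384749.

827384749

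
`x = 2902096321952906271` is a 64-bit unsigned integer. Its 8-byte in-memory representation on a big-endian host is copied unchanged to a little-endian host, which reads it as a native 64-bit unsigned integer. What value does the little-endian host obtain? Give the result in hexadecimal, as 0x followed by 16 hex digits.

2902096321952906271 in 64-bit hexadecimal is 0x2846513A95F87C1F.
Stored big-endian, the bytes at ascending addresses are 28 46 51 3A 95 F8 7C 1F.
Read back as little-endian, the first byte is least significant, giving 0x1F7CF8953A514628.

0x1F7CF8953A514628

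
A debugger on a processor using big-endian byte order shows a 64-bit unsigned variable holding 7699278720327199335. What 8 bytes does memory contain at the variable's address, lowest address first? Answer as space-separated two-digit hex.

7699278720327199335 in hexadecimal, padded to 64 bits, is 0x6AD955341FD3AA67.
Split into bytes (most-significant first): 6A D9 55 34 1F D3 AA 67.
Big-endian: lowest address holds the most-significant byte.
So the memory order matches the most-significant-first order: 6A D9 55 34 1F D3 AA 67.

6A D9 55 34 1F D3 AA 67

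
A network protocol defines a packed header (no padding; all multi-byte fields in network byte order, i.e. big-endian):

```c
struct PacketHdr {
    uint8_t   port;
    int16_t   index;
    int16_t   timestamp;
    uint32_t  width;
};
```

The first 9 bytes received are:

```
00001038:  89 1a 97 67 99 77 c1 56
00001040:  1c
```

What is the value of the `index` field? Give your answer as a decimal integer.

6807

`index` follows `port` (1 byte), so it starts at byte offset 1 and occupies 2 bytes.
Bytes at offsets 1..2: 1A 97.
Big-endian: lowest address holds the most-significant byte.
The bytes are already most-significant first: 0x1A97.
0x1A97 = 6807.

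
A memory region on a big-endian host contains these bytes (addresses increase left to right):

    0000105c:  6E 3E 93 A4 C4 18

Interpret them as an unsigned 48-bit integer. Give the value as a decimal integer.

Big-endian stores the most-significant byte at the lowest address.
The bytes are already most-significant first: 0x6E3E93A4C418.
0x6E3E93A4C418 = 121215044076568.

121215044076568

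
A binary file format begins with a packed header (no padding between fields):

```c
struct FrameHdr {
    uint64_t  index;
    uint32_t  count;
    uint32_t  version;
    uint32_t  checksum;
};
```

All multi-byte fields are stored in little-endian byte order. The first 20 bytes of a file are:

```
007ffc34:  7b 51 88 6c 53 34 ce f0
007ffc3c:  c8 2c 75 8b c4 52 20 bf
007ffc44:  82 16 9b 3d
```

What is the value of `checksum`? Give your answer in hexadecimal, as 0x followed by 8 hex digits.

0x3D9B1682

`checksum` follows `index` (8 B), `count` (4 B), `version` (4 B), so it starts at offset 8 + 4 + 4 = 16 and occupies 4 bytes.
Bytes at offsets 16..19: 82 16 9B 3D.
In little-endian order the low byte comes first in memory.
Reassemble most-significant byte first: 3D 9B 16 82 → 0x3D9B1682.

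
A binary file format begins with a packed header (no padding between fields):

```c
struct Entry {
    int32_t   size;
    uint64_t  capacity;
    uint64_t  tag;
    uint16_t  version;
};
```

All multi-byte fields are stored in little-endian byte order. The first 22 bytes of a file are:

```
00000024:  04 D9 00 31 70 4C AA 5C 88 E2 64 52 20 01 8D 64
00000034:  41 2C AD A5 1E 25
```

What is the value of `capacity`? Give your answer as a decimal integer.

`capacity` follows `size` (4 bytes), so it starts at byte offset 4 and occupies 8 bytes.
Bytes at offsets 4..11: 70 4C AA 5C 88 E2 64 52.
Little-endian stores the least-significant byte at the lowest address.
Reassemble most-significant byte first: 52 64 E2 88 5C AA 4C 70 → 0x5264E2885CAA4C70.
0x5264E2885CAA4C70 = 5937119284079250544.

5937119284079250544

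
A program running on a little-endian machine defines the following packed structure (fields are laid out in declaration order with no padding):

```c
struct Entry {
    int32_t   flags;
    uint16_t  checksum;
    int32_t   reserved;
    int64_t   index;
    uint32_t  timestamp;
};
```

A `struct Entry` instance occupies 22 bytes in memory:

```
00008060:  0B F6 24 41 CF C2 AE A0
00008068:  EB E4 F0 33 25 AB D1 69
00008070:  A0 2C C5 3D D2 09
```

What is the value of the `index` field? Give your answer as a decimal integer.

3215686483182957552

`index` follows `flags` (4 B), `checksum` (2 B), `reserved` (4 B), so it starts at offset 4 + 2 + 4 = 10 and occupies 8 bytes.
Bytes at offsets 10..17: F0 33 25 AB D1 69 A0 2C.
In little-endian order the low byte comes first in memory.
Reassemble most-significant byte first: 2C A0 69 D1 AB 25 33 F0 → 0x2CA069D1AB2533F0.
0x2CA069D1AB2533F0 = 3215686483182957552.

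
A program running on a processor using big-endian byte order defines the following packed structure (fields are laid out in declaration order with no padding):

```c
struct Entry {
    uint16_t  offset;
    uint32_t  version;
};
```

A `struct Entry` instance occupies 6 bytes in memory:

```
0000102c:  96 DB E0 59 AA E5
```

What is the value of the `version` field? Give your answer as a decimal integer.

3763972837

`version` follows `offset` (2 bytes), so it starts at byte offset 2 and occupies 4 bytes.
Bytes at offsets 2..5: E0 59 AA E5.
Big-endian: lowest address holds the most-significant byte.
The bytes are already most-significant first: 0xE059AAE5.
0xE059AAE5 = 3763972837.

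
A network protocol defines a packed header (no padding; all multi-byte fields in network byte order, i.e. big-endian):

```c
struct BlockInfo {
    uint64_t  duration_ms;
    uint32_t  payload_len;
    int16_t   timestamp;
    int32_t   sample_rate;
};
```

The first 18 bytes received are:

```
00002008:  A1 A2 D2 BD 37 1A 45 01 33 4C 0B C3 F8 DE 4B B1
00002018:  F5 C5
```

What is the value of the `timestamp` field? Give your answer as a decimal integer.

-1826

`timestamp` follows `duration_ms` (8 B), `payload_len` (4 B), so it starts at offset 8 + 4 = 12 and occupies 2 bytes.
Bytes at offsets 12..13: F8 DE.
Big-endian stores the most-significant byte at the lowest address.
The bytes are already most-significant first: 0xF8DE.
Top bit is set, so as a signed 16-bit value this is 0xF8DE − 2^16 = -1826.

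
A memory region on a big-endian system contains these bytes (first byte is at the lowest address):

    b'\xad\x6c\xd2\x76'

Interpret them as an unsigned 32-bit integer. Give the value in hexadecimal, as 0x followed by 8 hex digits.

In big-endian order the high byte comes first in memory.
The bytes are already most-significant first: 0xAD6CD276.

0xAD6CD276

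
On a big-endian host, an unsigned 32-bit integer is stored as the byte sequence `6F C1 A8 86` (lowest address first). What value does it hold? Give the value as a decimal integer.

1874962566

Big-endian: lowest address holds the most-significant byte.
The bytes are already most-significant first: 0x6FC1A886.
0x6FC1A886 = 1874962566.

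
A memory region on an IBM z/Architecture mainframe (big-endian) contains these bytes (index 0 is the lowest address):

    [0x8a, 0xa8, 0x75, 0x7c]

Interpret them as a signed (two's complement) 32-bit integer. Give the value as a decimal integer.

-1968671364

Big-endian stores the most-significant byte at the lowest address.
The bytes are already most-significant first: 0x8AA8757C.
Top bit is set, so as a signed 32-bit value this is 0x8AA8757C − 2^32 = -1968671364.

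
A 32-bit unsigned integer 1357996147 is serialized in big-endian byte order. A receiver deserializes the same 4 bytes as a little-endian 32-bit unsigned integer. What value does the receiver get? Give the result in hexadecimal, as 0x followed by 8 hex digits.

0x7360F150

1357996147 in 32-bit hexadecimal is 0x50F16073.
Stored big-endian, the bytes at ascending addresses are 50 F1 60 73.
Read back as little-endian, the first byte is least significant, giving 0x7360F150.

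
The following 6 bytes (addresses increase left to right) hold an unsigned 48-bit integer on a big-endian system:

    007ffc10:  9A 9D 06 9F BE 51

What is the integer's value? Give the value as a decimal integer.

Big-endian stores the most-significant byte at the lowest address.
The bytes are already most-significant first: 0x9A9D069FBE51.
0x9A9D069FBE51 = 169999211675217.

169999211675217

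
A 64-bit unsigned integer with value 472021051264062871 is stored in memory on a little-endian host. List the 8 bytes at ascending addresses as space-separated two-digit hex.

472021051264062871 in hexadecimal, padded to 64 bits, is 0x068CF4A52F19D597.
Split into bytes (most-significant first): 06 8C F4 A5 2F 19 D5 97.
In little-endian order the low byte comes first in memory.
So at ascending addresses the bytes are 97 D5 19 2F A5 F4 8C 06.

97 D5 19 2F A5 F4 8C 06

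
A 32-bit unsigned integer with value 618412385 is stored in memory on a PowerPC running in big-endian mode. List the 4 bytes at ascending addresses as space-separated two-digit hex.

618412385 in hexadecimal, padded to 32 bits, is 0x24DC3961.
Split into bytes (most-significant first): 24 DC 39 61.
Big-endian stores the most-significant byte at the lowest address.
So the memory order matches the most-significant-first order: 24 DC 39 61.

24 DC 39 61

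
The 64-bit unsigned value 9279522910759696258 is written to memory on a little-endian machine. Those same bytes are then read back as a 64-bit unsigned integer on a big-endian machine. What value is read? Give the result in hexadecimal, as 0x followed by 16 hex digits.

0x8237EE1CEC7CC780

9279522910759696258 in 64-bit hexadecimal is 0x80C77CEC1CEE3782.
Stored little-endian, the bytes at ascending addresses are 82 37 EE 1C EC 7C C7 80.
Read back as big-endian, the last byte is least significant, giving 0x8237EE1CEC7CC780.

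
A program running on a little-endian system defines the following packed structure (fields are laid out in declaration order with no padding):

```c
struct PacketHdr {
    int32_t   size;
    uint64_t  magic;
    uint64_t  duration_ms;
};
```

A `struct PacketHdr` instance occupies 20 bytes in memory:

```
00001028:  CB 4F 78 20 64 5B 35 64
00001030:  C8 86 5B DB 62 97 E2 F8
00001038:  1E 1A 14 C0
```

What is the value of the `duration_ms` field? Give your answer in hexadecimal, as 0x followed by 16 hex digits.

`duration_ms` follows `size` (4 B), `magic` (8 B), so it starts at offset 4 + 8 = 12 and occupies 8 bytes.
Bytes at offsets 12..19: 62 97 E2 F8 1E 1A 14 C0.
Little-endian: lowest address holds the least-significant byte.
Reassemble most-significant byte first: C0 14 1A 1E F8 E2 97 62 → 0xC0141A1EF8E29762.

0xC0141A1EF8E29762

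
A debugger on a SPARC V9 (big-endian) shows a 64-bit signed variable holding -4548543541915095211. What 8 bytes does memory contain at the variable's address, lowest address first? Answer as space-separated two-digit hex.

C0 E0 53 BF 72 C0 EF 55

Two's complement of -4548543541915095211 in 64 bits: 4548543541915095211 = 0x3F1FAC408D3F10AB; invert → 0xC0E053BF72C0EF54; add 1 → 0xC0E053BF72C0EF55.
Split into bytes (most-significant first): C0 E0 53 BF 72 C0 EF 55.
Big-endian: lowest address holds the most-significant byte.
So the memory order matches the most-significant-first order: C0 E0 53 BF 72 C0 EF 55.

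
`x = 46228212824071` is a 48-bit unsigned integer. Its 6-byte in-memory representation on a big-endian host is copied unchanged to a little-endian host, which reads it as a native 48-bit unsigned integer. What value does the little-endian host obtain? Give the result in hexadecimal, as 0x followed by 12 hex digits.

46228212824071 in 48-bit hexadecimal is 0x2A0B58343807.
Stored big-endian, the bytes at ascending addresses are 2A 0B 58 34 38 07.
Read back as little-endian, the first byte is least significant, giving 0x073834580B2A.

0x073834580B2A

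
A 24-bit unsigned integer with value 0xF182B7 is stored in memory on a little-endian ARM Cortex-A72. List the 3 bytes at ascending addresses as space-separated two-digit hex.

Split into bytes (most-significant first): F1 82 B7.
Little-endian stores the least-significant byte at the lowest address.
So at ascending addresses the bytes are B7 82 F1.

B7 82 F1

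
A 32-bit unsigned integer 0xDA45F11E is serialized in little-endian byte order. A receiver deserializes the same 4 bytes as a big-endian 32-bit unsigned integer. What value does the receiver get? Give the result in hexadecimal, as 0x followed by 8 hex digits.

0x1EF145DA

Stored little-endian, the bytes at ascending addresses are 1E F1 45 DA.
Read back as big-endian, the last byte is least significant, giving 0x1EF145DA.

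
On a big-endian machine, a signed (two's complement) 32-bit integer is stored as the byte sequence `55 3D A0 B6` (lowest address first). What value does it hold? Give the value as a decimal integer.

1430102198

Big-endian stores the most-significant byte at the lowest address.
The bytes are already most-significant first: 0x553DA0B6.
0x553DA0B6 = 1430102198.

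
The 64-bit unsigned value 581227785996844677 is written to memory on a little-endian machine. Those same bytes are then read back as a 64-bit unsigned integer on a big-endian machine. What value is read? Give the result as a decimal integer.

9637401410654900232

581227785996844677 in 64-bit hexadecimal is 0x0810EF9785EDBE85.
Stored little-endian, the bytes at ascending addresses are 85 BE ED 85 97 EF 10 08.
Read back as big-endian, the last byte is least significant, giving 0x85BEED8597EF1008.
0x85BEED8597EF1008 = 9637401410654900232.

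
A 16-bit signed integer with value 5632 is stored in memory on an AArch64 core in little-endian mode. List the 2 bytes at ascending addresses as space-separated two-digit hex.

00 16

5632 in hexadecimal, padded to 16 bits, is 0x1600.
Split into bytes (most-significant first): 16 00.
Little-endian: lowest address holds the least-significant byte.
So at ascending addresses the bytes are 00 16.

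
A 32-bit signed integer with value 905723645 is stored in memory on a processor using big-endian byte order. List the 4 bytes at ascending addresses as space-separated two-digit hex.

905723645 in hexadecimal, padded to 32 bits, is 0x35FC3EFD.
Split into bytes (most-significant first): 35 FC 3E FD.
Big-endian stores the most-significant byte at the lowest address.
So the memory order matches the most-significant-first order: 35 FC 3E FD.

35 FC 3E FD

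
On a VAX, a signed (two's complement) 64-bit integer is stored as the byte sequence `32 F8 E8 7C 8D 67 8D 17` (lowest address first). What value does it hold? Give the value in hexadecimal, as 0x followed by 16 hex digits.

Little-endian: lowest address holds the least-significant byte.
Reassemble most-significant byte first: 17 8D 67 8D 7C E8 F8 32 → 0x178D678D7CE8F832.

0x178D678D7CE8F832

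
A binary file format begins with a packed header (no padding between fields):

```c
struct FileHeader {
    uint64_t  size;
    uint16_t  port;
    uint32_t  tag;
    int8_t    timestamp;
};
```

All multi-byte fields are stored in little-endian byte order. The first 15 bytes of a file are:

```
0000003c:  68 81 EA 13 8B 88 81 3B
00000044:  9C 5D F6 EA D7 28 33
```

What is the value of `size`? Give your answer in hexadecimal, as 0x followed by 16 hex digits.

`size` is the first field, at byte offset 0, occupying 8 bytes.
Bytes at offsets 0..7: 68 81 EA 13 8B 88 81 3B.
Little-endian: lowest address holds the least-significant byte.
Reassemble most-significant byte first: 3B 81 88 8B 13 EA 81 68 → 0x3B81888B13EA8168.

0x3B81888B13EA8168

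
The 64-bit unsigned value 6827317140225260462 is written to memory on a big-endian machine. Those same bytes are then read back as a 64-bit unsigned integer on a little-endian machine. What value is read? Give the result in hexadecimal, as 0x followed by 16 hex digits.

6827317140225260462 in 64-bit hexadecimal is 0x5EBF80C4300FFBAE.
Stored big-endian, the bytes at ascending addresses are 5E BF 80 C4 30 0F FB AE.
Read back as little-endian, the first byte is least significant, giving 0xAEFB0F30C480BF5E.

0xAEFB0F30C480BF5E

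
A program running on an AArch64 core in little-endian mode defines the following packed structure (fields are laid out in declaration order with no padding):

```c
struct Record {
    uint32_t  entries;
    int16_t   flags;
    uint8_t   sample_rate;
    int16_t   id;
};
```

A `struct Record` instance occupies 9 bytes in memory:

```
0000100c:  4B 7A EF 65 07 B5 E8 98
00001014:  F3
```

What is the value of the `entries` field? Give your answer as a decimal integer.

1710193227

`entries` is the first field, at byte offset 0, occupying 4 bytes.
Bytes at offsets 0..3: 4B 7A EF 65.
Little-endian: lowest address holds the least-significant byte.
Reassemble most-significant byte first: 65 EF 7A 4B → 0x65EF7A4B.
0x65EF7A4B = 1710193227.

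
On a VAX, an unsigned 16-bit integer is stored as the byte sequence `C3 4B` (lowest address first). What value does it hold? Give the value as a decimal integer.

In little-endian order the low byte comes first in memory.
Reassemble most-significant byte first: 4B C3 → 0x4BC3.
0x4BC3 = 19395.

19395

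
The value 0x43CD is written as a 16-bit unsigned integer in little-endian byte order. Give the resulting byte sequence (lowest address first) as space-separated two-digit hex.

Split into bytes (most-significant first): 43 CD.
Little-endian stores the least-significant byte at the lowest address.
So at ascending addresses the bytes are CD 43.

CD 43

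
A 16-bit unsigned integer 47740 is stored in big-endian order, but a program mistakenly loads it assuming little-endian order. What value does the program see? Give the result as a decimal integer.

47740 in 16-bit hexadecimal is 0xBA7C.
Stored big-endian, the bytes at ascending addresses are BA 7C.
Read back as little-endian, the first byte is least significant, giving 0x7CBA.
0x7CBA = 31930.

31930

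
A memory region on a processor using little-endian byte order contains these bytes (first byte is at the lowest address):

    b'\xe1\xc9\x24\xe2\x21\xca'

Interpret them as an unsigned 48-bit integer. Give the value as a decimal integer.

222246876793313

In little-endian order the low byte comes first in memory.
Reassemble most-significant byte first: CA 21 E2 24 C9 E1 → 0xCA21E224C9E1.
0xCA21E224C9E1 = 222246876793313.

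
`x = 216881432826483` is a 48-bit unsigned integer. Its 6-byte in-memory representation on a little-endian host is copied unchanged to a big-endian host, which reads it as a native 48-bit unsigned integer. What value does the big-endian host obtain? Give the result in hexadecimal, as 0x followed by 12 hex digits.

0x7312C3A440C5

216881432826483 in 48-bit hexadecimal is 0xC540A4C31273.
Stored little-endian, the bytes at ascending addresses are 73 12 C3 A4 40 C5.
Read back as big-endian, the last byte is least significant, giving 0x7312C3A440C5.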